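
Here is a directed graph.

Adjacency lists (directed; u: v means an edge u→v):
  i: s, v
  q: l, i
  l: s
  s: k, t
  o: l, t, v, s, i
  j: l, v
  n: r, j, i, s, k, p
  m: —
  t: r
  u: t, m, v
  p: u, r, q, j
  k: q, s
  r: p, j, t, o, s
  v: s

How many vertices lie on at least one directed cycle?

12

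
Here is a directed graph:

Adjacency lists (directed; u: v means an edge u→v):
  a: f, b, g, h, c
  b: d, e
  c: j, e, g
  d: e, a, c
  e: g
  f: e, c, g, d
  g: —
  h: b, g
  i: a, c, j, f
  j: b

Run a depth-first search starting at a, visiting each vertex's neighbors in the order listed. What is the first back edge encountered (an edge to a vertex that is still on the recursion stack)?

d->a

DFS from a (visiting each vertex's neighbors in the order listed); mark gray on enter, black on exit:
a gray
  f gray
    e gray
      g gray
      g black
    e black
    c gray
      j gray
        b gray
          d gray
            d→e: e black — skip
            d→a: a is gray → back edge
First back edge: d → a.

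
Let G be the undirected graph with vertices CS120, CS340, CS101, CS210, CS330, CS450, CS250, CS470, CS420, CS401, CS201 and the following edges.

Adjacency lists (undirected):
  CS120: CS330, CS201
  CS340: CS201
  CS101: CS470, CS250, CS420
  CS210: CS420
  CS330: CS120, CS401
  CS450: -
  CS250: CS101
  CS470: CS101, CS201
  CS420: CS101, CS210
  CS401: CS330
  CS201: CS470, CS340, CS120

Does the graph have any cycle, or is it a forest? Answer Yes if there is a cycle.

No

DFS, tracking each vertex's parent; an edge to a visited non-parent vertex closes a cycle.
Start from CS450:
visit CS450 (parent –)
visit CS120 (parent –)
  visit CS330 (parent CS120)
    CS330–CS120: parent, skip
    visit CS401 (parent CS330)
      CS401–CS330: parent, skip
  visit CS201 (parent CS120)
    visit CS470 (parent CS201)
      visit CS101 (parent CS470)
        CS101–CS470: parent, skip
        visit CS250 (parent CS101)
          CS250–CS101: parent, skip
        visit CS420 (parent CS101)
          CS420–CS101: parent, skip
          visit CS210 (parent CS420)
            CS210–CS420: parent, skip
      CS470–CS201: parent, skip
    visit CS340 (parent CS201)
      CS340–CS201: parent, skip
    CS201–CS120: parent, skip
No non-parent visited neighbor found — the graph is a forest.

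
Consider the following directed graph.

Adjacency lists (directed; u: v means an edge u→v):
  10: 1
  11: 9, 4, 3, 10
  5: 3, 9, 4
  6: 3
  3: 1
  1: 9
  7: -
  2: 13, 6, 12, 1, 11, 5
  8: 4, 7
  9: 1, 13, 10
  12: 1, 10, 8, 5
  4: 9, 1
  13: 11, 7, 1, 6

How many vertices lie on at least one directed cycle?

8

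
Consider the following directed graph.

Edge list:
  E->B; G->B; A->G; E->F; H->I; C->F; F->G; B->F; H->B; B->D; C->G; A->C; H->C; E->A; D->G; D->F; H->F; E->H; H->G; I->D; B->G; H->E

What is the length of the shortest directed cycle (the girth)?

2

For each vertex v, BFS finds the shortest path from v back to v.
The shortest such closed walk is E → H → E, length 2.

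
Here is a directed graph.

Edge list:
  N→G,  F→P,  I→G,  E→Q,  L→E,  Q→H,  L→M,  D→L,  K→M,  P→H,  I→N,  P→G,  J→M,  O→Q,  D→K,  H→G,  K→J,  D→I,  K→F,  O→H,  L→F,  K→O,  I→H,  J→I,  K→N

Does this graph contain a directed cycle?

No

DFS with white/gray/black marking, starting from M:
M gray
M black
N gray
  G gray
  G black
N black
F gray
  P gray
    H gray
      H→G: G black — skip
    H black
    P→G: G black — skip
  P black
F black
O gray
  O→H: H black — skip
  Q gray
    Q→H: H black — skip
  Q black
O black
D gray
  K gray
    K→M: M black — skip
    K→F: F black — skip
    K→O: O black — skip
    K→N: N black — skip
    J gray
      I gray
        I→N: N black — skip
        I→G: G black — skip
        I→H: H black — skip
      I black
      J→M: M black — skip
    J black
  K black
  L gray
    L→M: M black — skip
    L→F: F black — skip
    E gray
      E→Q: Q black — skip
    E black
  L black
  D→I: I black — skip
D black
Every edge goes to a white or black vertex — no back edge, so the graph is acyclic.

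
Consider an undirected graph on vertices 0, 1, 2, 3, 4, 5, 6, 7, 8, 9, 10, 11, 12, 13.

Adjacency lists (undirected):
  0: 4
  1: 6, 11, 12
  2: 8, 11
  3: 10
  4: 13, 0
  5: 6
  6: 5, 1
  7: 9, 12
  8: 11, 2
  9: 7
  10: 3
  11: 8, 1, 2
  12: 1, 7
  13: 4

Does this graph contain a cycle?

Yes

DFS, tracking each vertex's parent; an edge to a visited non-parent vertex closes a cycle.
Start from 11:
visit 11 (parent –)
  visit 8 (parent 11)
    8–11: parent, skip
    visit 2 (parent 8)
      2–8: parent, skip
      2–11: 11 visited and ≠ parent → cycle
Cycle: 11 – 8 – 2 – 11.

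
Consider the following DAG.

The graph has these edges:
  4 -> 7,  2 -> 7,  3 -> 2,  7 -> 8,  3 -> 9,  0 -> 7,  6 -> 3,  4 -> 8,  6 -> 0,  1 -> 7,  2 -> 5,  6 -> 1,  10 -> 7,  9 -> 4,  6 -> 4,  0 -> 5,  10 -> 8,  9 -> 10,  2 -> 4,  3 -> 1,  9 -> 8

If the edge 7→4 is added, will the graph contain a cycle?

Yes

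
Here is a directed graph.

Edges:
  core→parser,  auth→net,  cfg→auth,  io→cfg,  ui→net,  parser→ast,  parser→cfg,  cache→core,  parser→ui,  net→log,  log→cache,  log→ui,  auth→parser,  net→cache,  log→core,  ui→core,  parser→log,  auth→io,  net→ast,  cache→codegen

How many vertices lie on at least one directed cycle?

A vertex is on a directed cycle iff it belongs to a strongly connected component of size ≥ 2 (or has a self-loop).
The vertices on cycles are {io, ui, cfg, log, net, auth, core, cache, parser} — 9 in total.

9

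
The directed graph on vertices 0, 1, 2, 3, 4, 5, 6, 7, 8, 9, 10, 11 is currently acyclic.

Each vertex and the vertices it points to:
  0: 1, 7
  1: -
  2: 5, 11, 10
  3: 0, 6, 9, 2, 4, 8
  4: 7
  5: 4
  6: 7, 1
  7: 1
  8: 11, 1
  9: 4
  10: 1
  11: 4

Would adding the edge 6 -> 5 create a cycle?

No

Adding 6→5 creates a cycle iff 5 can already reach 6.
Explore from 5: no path reaches 6. The graph stays acyclic.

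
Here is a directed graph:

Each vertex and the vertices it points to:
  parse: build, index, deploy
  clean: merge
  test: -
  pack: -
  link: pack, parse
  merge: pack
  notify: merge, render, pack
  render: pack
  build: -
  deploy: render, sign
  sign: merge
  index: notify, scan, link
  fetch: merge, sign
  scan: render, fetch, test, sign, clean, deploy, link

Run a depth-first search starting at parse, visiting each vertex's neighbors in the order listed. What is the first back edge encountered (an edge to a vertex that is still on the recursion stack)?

link->parse

DFS from parse (visiting each vertex's neighbors in the order listed); mark gray on enter, black on exit:
parse gray
  build gray
  build black
  index gray
    notify gray
      merge gray
        pack gray
        pack black
      merge black
      render gray
        render→pack: pack black — skip
      render black
      notify→pack: pack black — skip
    notify black
    scan gray
      scan→render: render black — skip
      fetch gray
        fetch→merge: merge black — skip
        sign gray
          sign→merge: merge black — skip
        sign black
      fetch black
      test gray
      test black
      scan→sign: sign black — skip
      clean gray
        clean→merge: merge black — skip
      clean black
      deploy gray
        deploy→render: render black — skip
        deploy→sign: sign black — skip
      deploy black
      link gray
        link→pack: pack black — skip
        link→parse: parse is gray → back edge
First back edge: link → parse.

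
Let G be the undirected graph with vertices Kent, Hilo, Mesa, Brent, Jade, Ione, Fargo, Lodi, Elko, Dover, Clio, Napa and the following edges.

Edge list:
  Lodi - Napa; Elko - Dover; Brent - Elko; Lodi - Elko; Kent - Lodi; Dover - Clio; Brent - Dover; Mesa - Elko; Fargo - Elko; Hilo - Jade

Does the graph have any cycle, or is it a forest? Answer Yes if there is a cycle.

Yes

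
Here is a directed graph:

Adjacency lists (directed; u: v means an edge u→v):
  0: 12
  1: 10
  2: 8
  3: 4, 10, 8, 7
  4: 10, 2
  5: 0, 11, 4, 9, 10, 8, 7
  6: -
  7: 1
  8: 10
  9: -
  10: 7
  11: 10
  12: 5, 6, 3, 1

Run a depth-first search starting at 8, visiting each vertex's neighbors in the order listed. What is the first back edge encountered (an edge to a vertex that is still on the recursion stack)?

1->10

DFS from 8 (visiting each vertex's neighbors in the order listed); mark gray on enter, black on exit:
8 gray
  10 gray
    7 gray
      1 gray
        1→10: 10 is gray → back edge
First back edge: 1 → 10.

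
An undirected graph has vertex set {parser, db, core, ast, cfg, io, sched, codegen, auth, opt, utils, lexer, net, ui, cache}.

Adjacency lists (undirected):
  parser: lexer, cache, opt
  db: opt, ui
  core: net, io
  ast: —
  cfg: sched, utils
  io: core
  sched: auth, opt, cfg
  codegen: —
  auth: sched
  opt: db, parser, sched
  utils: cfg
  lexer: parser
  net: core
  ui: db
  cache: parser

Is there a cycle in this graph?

No

DFS, tracking each vertex's parent; an edge to a visited non-parent vertex closes a cycle.
Start from ast:
visit ast (parent –)
visit parser (parent –)
  visit lexer (parent parser)
    lexer–parser: parent, skip
  visit cache (parent parser)
    cache–parser: parent, skip
  visit opt (parent parser)
    visit db (parent opt)
      db–opt: parent, skip
      visit ui (parent db)
        ui–db: parent, skip
    opt–parser: parent, skip
    visit sched (parent opt)
      visit auth (parent sched)
        auth–sched: parent, skip
      sched–opt: parent, skip
      visit cfg (parent sched)
        cfg–sched: parent, skip
        visit utils (parent cfg)
          utils–cfg: parent, skip
visit core (parent –)
  visit net (parent core)
    net–core: parent, skip
  visit io (parent core)
    io–core: parent, skip
visit codegen (parent –)
No non-parent visited neighbor found — the graph is a forest.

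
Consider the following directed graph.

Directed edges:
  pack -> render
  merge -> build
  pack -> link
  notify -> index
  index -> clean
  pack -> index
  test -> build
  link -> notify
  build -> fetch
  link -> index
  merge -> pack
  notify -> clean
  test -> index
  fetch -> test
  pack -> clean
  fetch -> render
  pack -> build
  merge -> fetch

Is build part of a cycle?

Yes

build is on a cycle iff build can reach itself via ≥1 edge.
build → fetch → test → build — yes.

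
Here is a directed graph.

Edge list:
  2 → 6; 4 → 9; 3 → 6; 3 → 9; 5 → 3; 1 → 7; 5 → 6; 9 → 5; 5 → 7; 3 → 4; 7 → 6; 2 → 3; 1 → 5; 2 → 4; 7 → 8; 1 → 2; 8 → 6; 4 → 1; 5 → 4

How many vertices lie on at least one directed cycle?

A vertex is on a directed cycle iff it belongs to a strongly connected component of size ≥ 2 (or has a self-loop).
The vertices on cycles are {1, 2, 3, 4, 5, 9} — 6 in total.

6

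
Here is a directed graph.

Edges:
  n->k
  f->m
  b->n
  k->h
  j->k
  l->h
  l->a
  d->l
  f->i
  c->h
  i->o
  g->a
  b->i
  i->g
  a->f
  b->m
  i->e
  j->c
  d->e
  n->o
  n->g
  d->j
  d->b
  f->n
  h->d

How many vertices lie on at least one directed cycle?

12

A vertex is on a directed cycle iff it belongs to a strongly connected component of size ≥ 2 (or has a self-loop).
The vertices on cycles are {a, b, c, d, f, g, h, i, j, k, l, n} — 12 in total.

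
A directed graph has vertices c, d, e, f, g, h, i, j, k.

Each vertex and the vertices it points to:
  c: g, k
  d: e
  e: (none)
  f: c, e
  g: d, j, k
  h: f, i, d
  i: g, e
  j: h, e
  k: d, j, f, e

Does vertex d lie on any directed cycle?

d lies on a cycle iff there is a path from d back to itself.
Exploring from d, it never reaches itself; equivalently, its strongly connected component is a singleton.

No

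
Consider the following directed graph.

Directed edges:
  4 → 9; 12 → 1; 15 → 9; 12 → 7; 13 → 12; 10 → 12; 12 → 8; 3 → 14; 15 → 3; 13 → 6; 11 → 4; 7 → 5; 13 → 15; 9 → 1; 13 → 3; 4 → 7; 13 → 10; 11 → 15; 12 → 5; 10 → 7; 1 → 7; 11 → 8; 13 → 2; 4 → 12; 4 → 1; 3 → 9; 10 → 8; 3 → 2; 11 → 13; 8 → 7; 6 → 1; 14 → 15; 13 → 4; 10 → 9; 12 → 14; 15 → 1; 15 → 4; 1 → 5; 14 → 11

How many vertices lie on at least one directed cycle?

8

A vertex is on a directed cycle iff it belongs to a strongly connected component of size ≥ 2 (or has a self-loop).
The vertices on cycles are {3, 4, 10, 11, 12, 13, 14, 15} — 8 in total.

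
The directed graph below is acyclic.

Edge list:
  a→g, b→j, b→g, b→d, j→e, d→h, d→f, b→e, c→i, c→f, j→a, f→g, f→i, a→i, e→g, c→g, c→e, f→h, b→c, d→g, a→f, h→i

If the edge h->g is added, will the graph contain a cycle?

No

Adding h→g creates a cycle iff g can already reach h.
Explore from g: no path reaches h. The graph stays acyclic.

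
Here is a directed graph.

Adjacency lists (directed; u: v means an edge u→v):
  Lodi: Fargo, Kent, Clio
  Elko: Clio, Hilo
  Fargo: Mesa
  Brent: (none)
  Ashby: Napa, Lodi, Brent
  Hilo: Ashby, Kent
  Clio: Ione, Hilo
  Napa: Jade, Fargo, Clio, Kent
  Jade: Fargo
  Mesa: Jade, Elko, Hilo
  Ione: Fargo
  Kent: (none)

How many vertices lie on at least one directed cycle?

10

A vertex is on a directed cycle iff it belongs to a strongly connected component of size ≥ 2 (or has a self-loop).
The vertices on cycles are {Clio, Elko, Hilo, Ione, Jade, Lodi, Mesa, Napa, Ashby, Fargo} — 10 in total.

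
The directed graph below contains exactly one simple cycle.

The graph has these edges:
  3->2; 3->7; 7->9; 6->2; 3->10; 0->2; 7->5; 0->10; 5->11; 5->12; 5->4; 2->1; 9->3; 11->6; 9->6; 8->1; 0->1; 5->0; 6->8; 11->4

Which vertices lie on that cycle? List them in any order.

3, 7, 9

DFS with gray/black marking from 7:
7 gray
  5 gray
    12 gray
    12 black
    11 gray
      6 gray
        8 gray
          1 gray
          1 black
        8 black
        2 gray
          2→1: 1 black — skip
        2 black
      6 black
      4 gray
      4 black
    11 black
    5→4: 4 black — skip
    0 gray
      0→2: 2 black — skip
      0→1: 1 black — skip
      10 gray
      10 black
    0 black
  5 black
  9 gray
    3 gray
      3→10: 10 black — skip
      3→7: 7 is gray → back edge
Back edge closes the cycle 7 → 9 → 3 → 7; its vertices are {3, 7, 9}.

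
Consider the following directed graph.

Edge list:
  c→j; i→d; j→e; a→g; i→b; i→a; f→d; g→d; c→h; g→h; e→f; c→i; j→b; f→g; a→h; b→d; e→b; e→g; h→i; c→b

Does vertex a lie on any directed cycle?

Yes

a is on a cycle iff a can reach itself via ≥1 edge.
a → h → i → a — yes.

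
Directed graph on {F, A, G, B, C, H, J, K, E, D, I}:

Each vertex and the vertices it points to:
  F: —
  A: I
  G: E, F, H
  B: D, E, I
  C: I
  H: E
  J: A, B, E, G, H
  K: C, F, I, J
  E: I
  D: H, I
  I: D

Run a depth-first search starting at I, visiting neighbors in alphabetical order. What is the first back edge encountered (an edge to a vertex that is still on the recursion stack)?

E->I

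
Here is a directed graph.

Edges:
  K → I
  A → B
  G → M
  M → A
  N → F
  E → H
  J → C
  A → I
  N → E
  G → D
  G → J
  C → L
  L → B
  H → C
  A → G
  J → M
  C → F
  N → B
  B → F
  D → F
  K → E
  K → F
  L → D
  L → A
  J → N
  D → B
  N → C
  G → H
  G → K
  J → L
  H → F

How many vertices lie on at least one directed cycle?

10

A vertex is on a directed cycle iff it belongs to a strongly connected component of size ≥ 2 (or has a self-loop).
The vertices on cycles are {A, C, E, G, H, J, K, L, M, N} — 10 in total.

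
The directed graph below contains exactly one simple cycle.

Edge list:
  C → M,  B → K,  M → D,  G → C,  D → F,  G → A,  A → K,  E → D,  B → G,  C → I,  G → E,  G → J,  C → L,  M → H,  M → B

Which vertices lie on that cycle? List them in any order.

B, C, G, M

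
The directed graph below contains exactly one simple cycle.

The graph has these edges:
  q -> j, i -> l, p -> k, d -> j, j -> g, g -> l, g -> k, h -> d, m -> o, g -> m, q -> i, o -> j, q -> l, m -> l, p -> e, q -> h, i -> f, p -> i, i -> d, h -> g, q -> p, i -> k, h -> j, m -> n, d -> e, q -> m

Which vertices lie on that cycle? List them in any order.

g, j, m, o

DFS with gray/black marking from g:
g gray
  l gray
  l black
  k gray
  k black
  m gray
    n gray
    n black
    m→l: l black — skip
    o gray
      j gray
        j→g: g is gray → back edge
Back edge closes the cycle g → m → o → j → g; its vertices are {g, j, m, o}.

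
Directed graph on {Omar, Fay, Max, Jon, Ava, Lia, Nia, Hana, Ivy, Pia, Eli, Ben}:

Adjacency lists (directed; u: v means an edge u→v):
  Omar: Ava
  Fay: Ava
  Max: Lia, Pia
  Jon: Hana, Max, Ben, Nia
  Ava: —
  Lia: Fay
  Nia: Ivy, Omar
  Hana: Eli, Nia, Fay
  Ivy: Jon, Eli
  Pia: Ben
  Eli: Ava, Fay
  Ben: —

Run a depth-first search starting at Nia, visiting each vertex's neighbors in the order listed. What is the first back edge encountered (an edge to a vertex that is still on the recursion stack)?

Hana->Nia

DFS from Nia (visiting each vertex's neighbors in the order listed); mark gray on enter, black on exit:
Nia gray
  Ivy gray
    Jon gray
      Hana gray
        Eli gray
          Ava gray
          Ava black
          Fay gray
            Fay→Ava: Ava black — skip
          Fay black
        Eli black
        Hana→Nia: Nia is gray → back edge
First back edge: Hana → Nia.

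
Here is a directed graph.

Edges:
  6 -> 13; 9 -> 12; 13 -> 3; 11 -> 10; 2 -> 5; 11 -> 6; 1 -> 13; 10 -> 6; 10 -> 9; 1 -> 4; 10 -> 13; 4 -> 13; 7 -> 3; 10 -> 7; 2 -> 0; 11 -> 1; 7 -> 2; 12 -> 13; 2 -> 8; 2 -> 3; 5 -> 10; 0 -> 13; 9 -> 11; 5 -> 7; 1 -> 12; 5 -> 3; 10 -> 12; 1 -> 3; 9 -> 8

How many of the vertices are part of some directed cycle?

A vertex is on a directed cycle iff it belongs to a strongly connected component of size ≥ 2 (or has a self-loop).
The vertices on cycles are {2, 5, 7, 9, 10, 11} — 6 in total.

6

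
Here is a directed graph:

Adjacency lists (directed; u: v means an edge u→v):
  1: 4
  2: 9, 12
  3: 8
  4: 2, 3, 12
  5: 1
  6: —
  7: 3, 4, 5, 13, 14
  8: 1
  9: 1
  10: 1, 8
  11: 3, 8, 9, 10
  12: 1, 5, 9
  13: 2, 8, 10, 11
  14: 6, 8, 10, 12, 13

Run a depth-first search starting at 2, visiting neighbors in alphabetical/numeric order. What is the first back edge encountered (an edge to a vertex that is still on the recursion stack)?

4→2

DFS from 2 (visiting neighbors in alphabetical/numeric order); mark gray on enter, black on exit:
2 gray
  9 gray
    1 gray
      4 gray
        4→2: 2 is gray → back edge
First back edge: 4 → 2.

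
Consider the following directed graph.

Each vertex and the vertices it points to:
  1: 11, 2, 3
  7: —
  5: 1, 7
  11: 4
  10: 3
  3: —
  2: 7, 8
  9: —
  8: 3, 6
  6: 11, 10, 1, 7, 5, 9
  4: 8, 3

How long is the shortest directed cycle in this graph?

4

For each vertex v, BFS finds the shortest path from v back to v.
The shortest such closed walk is 6 → 11 → 4 → 8 → 6, length 4.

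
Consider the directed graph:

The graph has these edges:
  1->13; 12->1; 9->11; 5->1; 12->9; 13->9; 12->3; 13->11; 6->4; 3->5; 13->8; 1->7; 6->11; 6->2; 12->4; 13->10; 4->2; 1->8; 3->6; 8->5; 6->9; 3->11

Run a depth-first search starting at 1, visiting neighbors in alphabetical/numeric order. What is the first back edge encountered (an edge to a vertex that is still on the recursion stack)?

5->1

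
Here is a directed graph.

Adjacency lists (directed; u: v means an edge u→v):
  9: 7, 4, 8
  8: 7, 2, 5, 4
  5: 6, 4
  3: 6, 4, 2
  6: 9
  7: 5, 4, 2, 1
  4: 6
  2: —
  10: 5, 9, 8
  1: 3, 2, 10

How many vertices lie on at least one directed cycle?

A vertex is on a directed cycle iff it belongs to a strongly connected component of size ≥ 2 (or has a self-loop).
The vertices on cycles are {1, 3, 4, 5, 6, 7, 8, 9, 10} — 9 in total.

9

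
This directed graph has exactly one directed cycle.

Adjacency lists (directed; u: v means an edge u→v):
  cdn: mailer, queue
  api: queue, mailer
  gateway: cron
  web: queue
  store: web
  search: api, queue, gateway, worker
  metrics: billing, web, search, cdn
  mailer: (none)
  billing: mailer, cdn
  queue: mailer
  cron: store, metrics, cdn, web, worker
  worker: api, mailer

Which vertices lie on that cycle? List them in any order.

DFS with gray/black marking from cron:
cron gray
  store gray
    web gray
      queue gray
        mailer gray
        mailer black
      queue black
    web black
  store black
  metrics gray
    billing gray
      billing→mailer: mailer black — skip
      cdn gray
        cdn→mailer: mailer black — skip
        cdn→queue: queue black — skip
      cdn black
    billing black
    metrics→web: web black — skip
    search gray
      api gray
        api→queue: queue black — skip
        api→mailer: mailer black — skip
      api black
      search→queue: queue black — skip
      gateway gray
        gateway→cron: cron is gray → back edge
Back edge closes the cycle cron → metrics → search → gateway → cron; its vertices are {cron, search, gateway, metrics}.

cron, search, gateway, metrics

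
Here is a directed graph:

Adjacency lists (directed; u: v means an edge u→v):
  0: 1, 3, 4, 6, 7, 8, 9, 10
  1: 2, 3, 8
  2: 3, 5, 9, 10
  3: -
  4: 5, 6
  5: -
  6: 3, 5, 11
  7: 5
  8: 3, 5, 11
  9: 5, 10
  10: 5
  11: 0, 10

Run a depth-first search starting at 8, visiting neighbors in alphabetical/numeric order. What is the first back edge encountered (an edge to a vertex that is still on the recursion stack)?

DFS from 8 (visiting neighbors in alphabetical/numeric order); mark gray on enter, black on exit:
8 gray
  3 gray
  3 black
  5 gray
  5 black
  11 gray
    0 gray
      1 gray
        2 gray
          2→3: 3 black — skip
          2→5: 5 black — skip
          9 gray
            9→5: 5 black — skip
            10 gray
              10→5: 5 black — skip
            10 black
          9 black
          2→10: 10 black — skip
        2 black
        1→3: 3 black — skip
        1→8: 8 is gray → back edge
First back edge: 1 → 8.

1→8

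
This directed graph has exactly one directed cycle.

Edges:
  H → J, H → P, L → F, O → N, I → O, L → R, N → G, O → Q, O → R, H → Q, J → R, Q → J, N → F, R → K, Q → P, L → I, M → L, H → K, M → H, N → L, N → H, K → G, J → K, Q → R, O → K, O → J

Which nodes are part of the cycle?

I, L, N, O

DFS with gray/black marking from L:
L gray
  R gray
    K gray
      G gray
      G black
    K black
  R black
  I gray
    O gray
      J gray
        J→R: R black — skip
        J→K: K black — skip
      J black
      N gray
        N→G: G black — skip
        N→L: L is gray → back edge
Back edge closes the cycle L → I → O → N → L; its vertices are {I, L, N, O}.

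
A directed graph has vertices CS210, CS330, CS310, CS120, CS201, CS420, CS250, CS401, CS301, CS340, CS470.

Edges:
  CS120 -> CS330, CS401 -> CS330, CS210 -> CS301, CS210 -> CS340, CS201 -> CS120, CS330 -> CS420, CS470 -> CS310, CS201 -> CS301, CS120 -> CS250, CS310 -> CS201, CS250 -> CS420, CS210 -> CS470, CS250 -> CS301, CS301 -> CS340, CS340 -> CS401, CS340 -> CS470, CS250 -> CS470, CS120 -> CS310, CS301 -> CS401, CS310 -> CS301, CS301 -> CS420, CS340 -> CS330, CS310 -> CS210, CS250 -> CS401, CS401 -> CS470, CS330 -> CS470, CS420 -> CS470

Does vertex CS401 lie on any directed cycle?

CS401 is on a cycle iff CS401 can reach itself via ≥1 edge.
CS401 → CS470 → CS310 → CS301 → CS401 — yes.

Yes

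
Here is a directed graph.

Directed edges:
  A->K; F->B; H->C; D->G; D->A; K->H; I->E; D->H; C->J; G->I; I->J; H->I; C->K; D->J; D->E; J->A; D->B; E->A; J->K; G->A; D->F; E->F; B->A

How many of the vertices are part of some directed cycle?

A vertex is on a directed cycle iff it belongs to a strongly connected component of size ≥ 2 (or has a self-loop).
The vertices on cycles are {A, B, C, E, F, H, I, J, K} — 9 in total.

9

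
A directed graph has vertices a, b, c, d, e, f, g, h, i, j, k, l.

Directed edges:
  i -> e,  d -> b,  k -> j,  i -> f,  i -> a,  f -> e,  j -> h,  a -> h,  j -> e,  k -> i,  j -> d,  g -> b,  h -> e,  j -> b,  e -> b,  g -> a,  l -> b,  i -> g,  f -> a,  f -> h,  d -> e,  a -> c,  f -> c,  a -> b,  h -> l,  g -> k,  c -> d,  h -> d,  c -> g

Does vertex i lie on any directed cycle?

i is on a cycle iff i can reach itself via ≥1 edge.
i → g → k → i — yes.

Yes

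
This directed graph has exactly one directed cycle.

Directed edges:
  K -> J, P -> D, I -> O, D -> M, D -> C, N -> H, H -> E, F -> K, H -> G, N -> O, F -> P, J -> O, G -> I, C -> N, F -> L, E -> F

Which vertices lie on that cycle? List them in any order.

C, D, E, F, H, N, P

DFS with gray/black marking from F:
F gray
  P gray
    D gray
      M gray
      M black
      C gray
        N gray
          O gray
          O black
          H gray
            E gray
              E→F: F is gray → back edge
Back edge closes the cycle F → P → D → C → N → H → E → F; its vertices are {C, D, E, F, H, N, P}.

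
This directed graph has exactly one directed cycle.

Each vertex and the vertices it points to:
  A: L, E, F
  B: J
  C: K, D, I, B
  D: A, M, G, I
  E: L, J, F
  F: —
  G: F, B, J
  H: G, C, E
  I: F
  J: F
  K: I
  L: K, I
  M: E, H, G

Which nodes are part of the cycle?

C, D, H, M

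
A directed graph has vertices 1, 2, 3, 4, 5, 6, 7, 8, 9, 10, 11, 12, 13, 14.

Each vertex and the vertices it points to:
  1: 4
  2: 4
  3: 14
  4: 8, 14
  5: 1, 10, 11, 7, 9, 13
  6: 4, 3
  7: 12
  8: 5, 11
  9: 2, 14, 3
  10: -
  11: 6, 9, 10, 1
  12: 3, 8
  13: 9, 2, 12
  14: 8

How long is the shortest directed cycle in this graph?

4

For each vertex v, BFS finds the shortest path from v back to v.
The shortest such closed walk is 5 → 13 → 12 → 8 → 5, length 4.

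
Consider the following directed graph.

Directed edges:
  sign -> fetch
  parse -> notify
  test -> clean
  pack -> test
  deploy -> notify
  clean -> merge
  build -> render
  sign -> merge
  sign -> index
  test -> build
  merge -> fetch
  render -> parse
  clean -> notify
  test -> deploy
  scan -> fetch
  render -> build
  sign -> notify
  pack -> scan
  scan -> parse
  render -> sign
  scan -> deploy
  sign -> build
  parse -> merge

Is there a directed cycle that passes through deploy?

No

deploy lies on a cycle iff there is a path from deploy back to itself.
Exploring from deploy, it never reaches itself; equivalently, its strongly connected component is a singleton.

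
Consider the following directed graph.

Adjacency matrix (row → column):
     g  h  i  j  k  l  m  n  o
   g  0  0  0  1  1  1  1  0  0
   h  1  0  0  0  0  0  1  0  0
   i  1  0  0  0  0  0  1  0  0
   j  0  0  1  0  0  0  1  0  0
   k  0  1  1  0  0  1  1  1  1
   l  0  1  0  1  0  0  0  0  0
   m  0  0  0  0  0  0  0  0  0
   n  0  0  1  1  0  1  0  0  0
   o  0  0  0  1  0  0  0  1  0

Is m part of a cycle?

No

m lies on a cycle iff there is a path from m back to itself.
Exploring from m, it never reaches itself; equivalently, its strongly connected component is a singleton.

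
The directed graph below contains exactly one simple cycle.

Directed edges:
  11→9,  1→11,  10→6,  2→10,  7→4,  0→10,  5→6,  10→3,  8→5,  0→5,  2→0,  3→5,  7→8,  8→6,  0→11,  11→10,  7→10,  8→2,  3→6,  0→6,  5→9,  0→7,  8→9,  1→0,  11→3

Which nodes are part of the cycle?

DFS with gray/black marking from 0:
0 gray
  5 gray
    6 gray
    6 black
    9 gray
    9 black
  5 black
  7 gray
    10 gray
      3 gray
        3→6: 6 black — skip
        3→5: 5 black — skip
      3 black
      10→6: 6 black — skip
    10 black
    4 gray
    4 black
    8 gray
      8→6: 6 black — skip
      2 gray
        2→10: 10 black — skip
        2→0: 0 is gray → back edge
Back edge closes the cycle 0 → 7 → 8 → 2 → 0; its vertices are {0, 2, 7, 8}.

0, 2, 7, 8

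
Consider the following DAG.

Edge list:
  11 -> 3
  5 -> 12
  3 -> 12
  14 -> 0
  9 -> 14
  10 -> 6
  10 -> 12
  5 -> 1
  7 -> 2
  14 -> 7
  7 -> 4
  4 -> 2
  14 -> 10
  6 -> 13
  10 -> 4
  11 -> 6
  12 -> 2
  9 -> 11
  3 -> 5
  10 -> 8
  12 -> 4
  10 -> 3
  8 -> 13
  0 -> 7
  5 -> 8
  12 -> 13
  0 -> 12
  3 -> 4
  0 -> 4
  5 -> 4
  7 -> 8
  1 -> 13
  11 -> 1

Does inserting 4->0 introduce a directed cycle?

Adding 4→0 creates a cycle iff 0 can already reach 4.
Path from 0: 0 → 4.
So 0 → … → 4 → 0 is a cycle.

Yes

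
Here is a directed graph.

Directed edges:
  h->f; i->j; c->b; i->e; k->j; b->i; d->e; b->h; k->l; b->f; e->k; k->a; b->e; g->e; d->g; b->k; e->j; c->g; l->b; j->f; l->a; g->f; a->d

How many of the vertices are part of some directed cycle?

8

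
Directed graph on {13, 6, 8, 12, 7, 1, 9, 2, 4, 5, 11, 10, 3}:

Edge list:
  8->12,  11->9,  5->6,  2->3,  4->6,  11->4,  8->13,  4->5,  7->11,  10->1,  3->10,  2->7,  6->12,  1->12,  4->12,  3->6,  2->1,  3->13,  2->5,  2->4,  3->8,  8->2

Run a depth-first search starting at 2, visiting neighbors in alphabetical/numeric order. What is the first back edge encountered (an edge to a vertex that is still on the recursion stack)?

8→2

DFS from 2 (visiting neighbors in alphabetical/numeric order); mark gray on enter, black on exit:
2 gray
  1 gray
    12 gray
    12 black
  1 black
  3 gray
    6 gray
      6→12: 12 black — skip
    6 black
    8 gray
      8→2: 2 is gray → back edge
First back edge: 8 → 2.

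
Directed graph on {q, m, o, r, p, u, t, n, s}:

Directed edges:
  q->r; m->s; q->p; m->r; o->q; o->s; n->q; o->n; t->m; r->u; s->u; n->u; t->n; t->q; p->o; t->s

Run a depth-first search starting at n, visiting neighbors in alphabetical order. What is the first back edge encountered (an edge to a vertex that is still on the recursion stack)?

DFS from n (visiting neighbors in alphabetical order); mark gray on enter, black on exit:
n gray
  q gray
    p gray
      o gray
        o→n: n is gray → back edge
First back edge: o → n.

o->n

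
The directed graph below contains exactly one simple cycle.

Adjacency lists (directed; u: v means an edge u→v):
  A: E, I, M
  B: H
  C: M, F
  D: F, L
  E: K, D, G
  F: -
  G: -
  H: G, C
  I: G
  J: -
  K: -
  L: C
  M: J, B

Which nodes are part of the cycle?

DFS with gray/black marking from M:
M gray
  J gray
  J black
  B gray
    H gray
      G gray
      G black
      C gray
        C→M: M is gray → back edge
Back edge closes the cycle M → B → H → C → M; its vertices are {B, C, H, M}.

B, C, H, M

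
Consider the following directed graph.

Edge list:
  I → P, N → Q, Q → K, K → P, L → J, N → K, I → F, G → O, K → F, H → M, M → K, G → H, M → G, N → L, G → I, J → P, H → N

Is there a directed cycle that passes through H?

H is on a cycle iff H can reach itself via ≥1 edge.
H → M → G → H — yes.

Yes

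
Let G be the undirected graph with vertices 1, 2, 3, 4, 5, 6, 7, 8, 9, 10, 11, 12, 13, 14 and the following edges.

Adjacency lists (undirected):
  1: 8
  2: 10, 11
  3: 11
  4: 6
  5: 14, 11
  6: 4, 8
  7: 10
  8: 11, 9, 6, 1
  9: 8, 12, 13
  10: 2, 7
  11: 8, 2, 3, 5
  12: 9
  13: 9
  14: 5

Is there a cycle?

No

DFS, tracking each vertex's parent; an edge to a visited non-parent vertex closes a cycle.
Start from 8:
visit 8 (parent –)
  visit 11 (parent 8)
    11–8: parent, skip
    visit 2 (parent 11)
      visit 10 (parent 2)
        10–2: parent, skip
        visit 7 (parent 10)
          7–10: parent, skip
      2–11: parent, skip
    visit 3 (parent 11)
      3–11: parent, skip
    visit 5 (parent 11)
      visit 14 (parent 5)
        14–5: parent, skip
      5–11: parent, skip
  visit 9 (parent 8)
    9–8: parent, skip
    visit 12 (parent 9)
      12–9: parent, skip
    visit 13 (parent 9)
      13–9: parent, skip
  visit 6 (parent 8)
    visit 4 (parent 6)
      4–6: parent, skip
    6–8: parent, skip
  visit 1 (parent 8)
    1–8: parent, skip
No non-parent visited neighbor found — the graph is a forest.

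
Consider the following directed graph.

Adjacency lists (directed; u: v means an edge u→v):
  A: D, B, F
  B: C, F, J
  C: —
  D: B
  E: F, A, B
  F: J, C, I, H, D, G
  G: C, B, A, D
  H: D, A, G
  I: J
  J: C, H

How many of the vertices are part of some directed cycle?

8

A vertex is on a directed cycle iff it belongs to a strongly connected component of size ≥ 2 (or has a self-loop).
The vertices on cycles are {A, B, D, F, G, H, I, J} — 8 in total.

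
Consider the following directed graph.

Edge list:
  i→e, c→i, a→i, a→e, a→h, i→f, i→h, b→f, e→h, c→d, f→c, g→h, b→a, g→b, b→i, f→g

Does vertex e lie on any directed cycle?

No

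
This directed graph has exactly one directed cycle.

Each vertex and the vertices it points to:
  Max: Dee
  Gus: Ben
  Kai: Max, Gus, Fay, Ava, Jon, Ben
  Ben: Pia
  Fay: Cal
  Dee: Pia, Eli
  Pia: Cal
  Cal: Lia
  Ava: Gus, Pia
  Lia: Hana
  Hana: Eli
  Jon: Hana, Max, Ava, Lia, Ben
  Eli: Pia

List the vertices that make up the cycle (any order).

Cal, Eli, Lia, Pia, Hana

DFS with gray/black marking from Lia:
Lia gray
  Hana gray
    Eli gray
      Pia gray
        Cal gray
          Cal→Lia: Lia is gray → back edge
Back edge closes the cycle Lia → Hana → Eli → Pia → Cal → Lia; its vertices are {Cal, Eli, Lia, Pia, Hana}.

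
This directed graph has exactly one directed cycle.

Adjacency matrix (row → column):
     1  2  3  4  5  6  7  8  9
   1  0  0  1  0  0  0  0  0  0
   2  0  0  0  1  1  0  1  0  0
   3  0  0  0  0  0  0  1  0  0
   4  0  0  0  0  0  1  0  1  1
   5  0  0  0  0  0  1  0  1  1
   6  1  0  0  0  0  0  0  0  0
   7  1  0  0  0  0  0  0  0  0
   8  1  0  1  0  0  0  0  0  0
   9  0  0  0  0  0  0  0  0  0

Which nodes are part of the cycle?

1, 3, 7

DFS with gray/black marking from 7:
7 gray
  1 gray
    3 gray
      3→7: 7 is gray → back edge
Back edge closes the cycle 7 → 1 → 3 → 7; its vertices are {1, 3, 7}.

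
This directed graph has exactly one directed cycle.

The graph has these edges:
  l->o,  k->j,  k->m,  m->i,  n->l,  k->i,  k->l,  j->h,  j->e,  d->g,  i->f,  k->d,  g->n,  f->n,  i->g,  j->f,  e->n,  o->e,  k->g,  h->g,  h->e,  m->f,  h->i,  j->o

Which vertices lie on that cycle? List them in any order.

e, l, n, o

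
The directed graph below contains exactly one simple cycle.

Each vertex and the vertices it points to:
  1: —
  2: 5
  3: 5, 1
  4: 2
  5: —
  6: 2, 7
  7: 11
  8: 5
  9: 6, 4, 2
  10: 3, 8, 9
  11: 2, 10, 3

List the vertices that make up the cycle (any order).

6, 7, 9, 10, 11

DFS with gray/black marking from 11:
11 gray
  2 gray
    5 gray
    5 black
  2 black
  10 gray
    3 gray
      3→5: 5 black — skip
      1 gray
      1 black
    3 black
    8 gray
      8→5: 5 black — skip
    8 black
    9 gray
      6 gray
        6→2: 2 black — skip
        7 gray
          7→11: 11 is gray → back edge
Back edge closes the cycle 11 → 10 → 9 → 6 → 7 → 11; its vertices are {6, 7, 9, 10, 11}.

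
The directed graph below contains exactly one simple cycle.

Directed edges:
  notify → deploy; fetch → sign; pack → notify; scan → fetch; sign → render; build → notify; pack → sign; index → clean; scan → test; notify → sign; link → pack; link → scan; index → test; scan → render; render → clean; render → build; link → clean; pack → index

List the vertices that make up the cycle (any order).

sign, build, notify, render

DFS with gray/black marking from render:
render gray
  build gray
    notify gray
      deploy gray
      deploy black
      sign gray
        sign→render: render is gray → back edge
Back edge closes the cycle render → build → notify → sign → render; its vertices are {sign, build, notify, render}.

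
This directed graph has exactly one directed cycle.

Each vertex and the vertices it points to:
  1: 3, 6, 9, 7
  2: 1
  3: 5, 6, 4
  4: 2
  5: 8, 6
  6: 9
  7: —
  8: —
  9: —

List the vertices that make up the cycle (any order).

DFS with gray/black marking from 3:
3 gray
  5 gray
    8 gray
    8 black
    6 gray
      9 gray
      9 black
    6 black
  5 black
  3→6: 6 black — skip
  4 gray
    2 gray
      1 gray
        1→3: 3 is gray → back edge
Back edge closes the cycle 3 → 4 → 2 → 1 → 3; its vertices are {1, 2, 3, 4}.

1, 2, 3, 4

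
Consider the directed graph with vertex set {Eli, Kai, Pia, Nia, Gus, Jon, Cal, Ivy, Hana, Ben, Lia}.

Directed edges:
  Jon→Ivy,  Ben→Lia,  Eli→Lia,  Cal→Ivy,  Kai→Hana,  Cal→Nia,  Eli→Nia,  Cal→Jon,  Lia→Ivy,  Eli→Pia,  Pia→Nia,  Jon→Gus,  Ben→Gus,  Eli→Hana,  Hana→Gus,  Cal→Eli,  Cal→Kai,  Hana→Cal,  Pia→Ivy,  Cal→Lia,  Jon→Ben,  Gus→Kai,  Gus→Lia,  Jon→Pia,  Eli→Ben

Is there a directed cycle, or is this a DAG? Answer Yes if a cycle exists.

DFS with white/gray/black marking, starting from Kai:
Kai gray
  Hana gray
    Cal gray
      Ivy gray
      Ivy black
      Nia gray
      Nia black
      Lia gray
        Lia→Ivy: Ivy black — skip
      Lia black
      Eli gray
        Pia gray
          Pia→Ivy: Ivy black — skip
          Pia→Nia: Nia black — skip
        Pia black
        Eli→Hana: Hana is gray → back edge
Back edge found, so a cycle exists: Hana → Cal → Eli → Hana.

Yes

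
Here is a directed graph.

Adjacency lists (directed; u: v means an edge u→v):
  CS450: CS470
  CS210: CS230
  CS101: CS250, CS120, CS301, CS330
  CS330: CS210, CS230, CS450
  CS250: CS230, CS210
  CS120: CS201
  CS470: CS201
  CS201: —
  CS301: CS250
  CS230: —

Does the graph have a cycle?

DFS with white/gray/black marking, starting from CS120:
CS120 gray
  CS201 gray
  CS201 black
CS120 black
CS450 gray
  CS470 gray
    CS470→CS201: CS201 black — skip
  CS470 black
CS450 black
CS210 gray
  CS230 gray
  CS230 black
CS210 black
CS101 gray
  CS250 gray
    CS250→CS230: CS230 black — skip
    CS250→CS210: CS210 black — skip
  CS250 black
  CS101→CS120: CS120 black — skip
  CS301 gray
    CS301→CS250: CS250 black — skip
  CS301 black
  CS330 gray
    CS330→CS210: CS210 black — skip
    CS330→CS230: CS230 black — skip
    CS330→CS450: CS450 black — skip
  CS330 black
CS101 black
Every edge goes to a white or black vertex — no back edge, so the graph is acyclic.

No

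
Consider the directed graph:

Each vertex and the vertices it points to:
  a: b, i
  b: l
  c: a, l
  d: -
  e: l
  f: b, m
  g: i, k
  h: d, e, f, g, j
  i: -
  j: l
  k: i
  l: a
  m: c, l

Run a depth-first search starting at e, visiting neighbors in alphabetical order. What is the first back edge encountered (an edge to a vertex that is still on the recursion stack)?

DFS from e (visiting neighbors in alphabetical order); mark gray on enter, black on exit:
e gray
  l gray
    a gray
      b gray
        b→l: l is gray → back edge
First back edge: b → l.

b→l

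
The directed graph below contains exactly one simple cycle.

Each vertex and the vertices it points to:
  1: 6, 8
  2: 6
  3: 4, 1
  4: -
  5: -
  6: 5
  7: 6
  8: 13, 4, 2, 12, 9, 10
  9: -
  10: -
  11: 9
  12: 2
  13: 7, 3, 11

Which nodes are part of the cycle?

DFS with gray/black marking from 13:
13 gray
  7 gray
    6 gray
      5 gray
      5 black
    6 black
  7 black
  3 gray
    4 gray
    4 black
    1 gray
      1→6: 6 black — skip
      8 gray
        8→13: 13 is gray → back edge
Back edge closes the cycle 13 → 3 → 1 → 8 → 13; its vertices are {1, 3, 8, 13}.

1, 3, 8, 13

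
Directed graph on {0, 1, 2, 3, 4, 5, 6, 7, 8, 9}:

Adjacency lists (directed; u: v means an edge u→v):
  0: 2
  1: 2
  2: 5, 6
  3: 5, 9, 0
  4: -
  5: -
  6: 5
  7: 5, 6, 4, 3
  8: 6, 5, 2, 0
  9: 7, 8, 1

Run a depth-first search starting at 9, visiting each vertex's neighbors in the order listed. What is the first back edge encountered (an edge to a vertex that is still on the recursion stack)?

3->9

DFS from 9 (visiting each vertex's neighbors in the order listed); mark gray on enter, black on exit:
9 gray
  7 gray
    5 gray
    5 black
    6 gray
      6→5: 5 black — skip
    6 black
    4 gray
    4 black
    3 gray
      3→5: 5 black — skip
      3→9: 9 is gray → back edge
First back edge: 3 → 9.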